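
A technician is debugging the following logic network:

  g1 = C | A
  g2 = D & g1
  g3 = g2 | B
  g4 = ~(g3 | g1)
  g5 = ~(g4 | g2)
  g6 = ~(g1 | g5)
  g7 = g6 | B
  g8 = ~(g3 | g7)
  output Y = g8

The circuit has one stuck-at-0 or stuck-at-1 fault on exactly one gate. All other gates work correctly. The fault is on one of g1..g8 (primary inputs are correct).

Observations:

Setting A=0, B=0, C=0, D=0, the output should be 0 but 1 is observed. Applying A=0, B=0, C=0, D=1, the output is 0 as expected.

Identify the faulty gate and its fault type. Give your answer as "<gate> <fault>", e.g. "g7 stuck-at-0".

g1 stuck-at-1

Fault-free values for test 1 (A=0, B=0, C=0, D=0): g1=0, g2=0, g3=0, g4=1, g5=0, g6=1, g7=1, g8=0, giving Y=0. Observed 1.
Test 1: faults giving observed 1 are {g1 stuck-at-1, g4 stuck-at-0, g5 stuck-at-1, g6 stuck-at-0, g7 stuck-at-0, g8 stuck-at-1}.
Test 2 (A=0, B=0, C=0, D=1): fault-free g1=0, g2=0, g3=0, g4=1, g5=0, g6=1, g7=1, g8=0 → 0; observed 0. Eliminates g4 stuck-at-0, g5 stuck-at-1, g6 stuck-at-0, g7 stuck-at-0, g8 stuck-at-1.
Only g1 stuck-at-1 is consistent with every test.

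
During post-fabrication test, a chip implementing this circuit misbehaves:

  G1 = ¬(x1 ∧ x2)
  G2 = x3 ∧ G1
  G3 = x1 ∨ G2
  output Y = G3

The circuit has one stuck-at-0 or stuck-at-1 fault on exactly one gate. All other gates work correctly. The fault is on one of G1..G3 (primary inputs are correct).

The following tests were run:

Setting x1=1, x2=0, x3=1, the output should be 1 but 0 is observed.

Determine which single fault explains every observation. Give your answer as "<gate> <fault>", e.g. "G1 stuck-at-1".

G3 stuck-at-0

Fault-free values for test 1 (x1=1, x2=0, x3=1): G1=1, G2=1, G3=1, giving Y=1. Observed 0.
Test 1: faults giving observed 0 are {G3 stuck-at-0}.
Only G3 stuck-at-0 is consistent with every test.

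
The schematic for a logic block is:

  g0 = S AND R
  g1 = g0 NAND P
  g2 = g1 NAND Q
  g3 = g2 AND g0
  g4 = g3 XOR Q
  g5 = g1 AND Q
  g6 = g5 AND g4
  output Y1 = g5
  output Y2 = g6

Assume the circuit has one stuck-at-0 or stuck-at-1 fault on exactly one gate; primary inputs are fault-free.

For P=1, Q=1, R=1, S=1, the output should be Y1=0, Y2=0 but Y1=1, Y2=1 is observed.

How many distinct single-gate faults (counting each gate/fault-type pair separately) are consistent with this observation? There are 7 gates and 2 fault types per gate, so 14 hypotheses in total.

Fault-free: g0=1, g1=0, g2=1, g3=1, g4=0, g5=0, g6=0 → Y1=0, Y2=0. Observed Y1=1, Y2=1.
  g0 stuck-at-0: output Y1=1, Y2=1 ✓
  g0 stuck-at-1: output Y1=0, Y2=0 ✗
  g1 stuck-at-0: output Y1=0, Y2=0 ✗
  g1 stuck-at-1: output Y1=1, Y2=1 ✓
  g2 stuck-at-0: output Y1=0, Y2=0 ✗
  g2 stuck-at-1: output Y1=0, Y2=0 ✗
  g3 stuck-at-0: output Y1=0, Y2=0 ✗
  g3 stuck-at-1: output Y1=0, Y2=0 ✗
  g4 stuck-at-0: output Y1=0, Y2=0 ✗
  g4 stuck-at-1: output Y1=0, Y2=0 ✗
  g5 stuck-at-0: output Y1=0, Y2=0 ✗
  g5 stuck-at-1: output Y1=1, Y2=0 ✗
  g6 stuck-at-0: output Y1=0, Y2=0 ✗
  g6 stuck-at-1: output Y1=0, Y2=1 ✗
Consistent faults: {g0 stuck-at-0, g1 stuck-at-1} — 2 in all.

2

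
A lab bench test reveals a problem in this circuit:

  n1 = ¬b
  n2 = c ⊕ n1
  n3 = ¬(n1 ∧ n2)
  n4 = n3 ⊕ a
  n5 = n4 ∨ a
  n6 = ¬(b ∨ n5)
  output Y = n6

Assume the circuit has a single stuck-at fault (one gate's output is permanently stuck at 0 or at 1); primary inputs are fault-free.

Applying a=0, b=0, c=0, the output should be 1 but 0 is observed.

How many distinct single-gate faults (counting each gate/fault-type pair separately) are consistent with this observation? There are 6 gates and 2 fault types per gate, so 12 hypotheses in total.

Fault-free: n1=1, n2=1, n3=0, n4=0, n5=0, n6=1 → 1. Observed 0.
  n1 stuck-at-0: output 0 ✓
  n1 stuck-at-1: output 1 ✗
  n2 stuck-at-0: output 0 ✓
  n2 stuck-at-1: output 1 ✗
  n3 stuck-at-0: output 1 ✗
  n3 stuck-at-1: output 0 ✓
  n4 stuck-at-0: output 1 ✗
  n4 stuck-at-1: output 0 ✓
  n5 stuck-at-0: output 1 ✗
  n5 stuck-at-1: output 0 ✓
  n6 stuck-at-0: output 0 ✓
  n6 stuck-at-1: output 1 ✗
Consistent faults: {n1 stuck-at-0, n2 stuck-at-0, n3 stuck-at-1, n4 stuck-at-1, n5 stuck-at-1, n6 stuck-at-0} — 6 in all.

6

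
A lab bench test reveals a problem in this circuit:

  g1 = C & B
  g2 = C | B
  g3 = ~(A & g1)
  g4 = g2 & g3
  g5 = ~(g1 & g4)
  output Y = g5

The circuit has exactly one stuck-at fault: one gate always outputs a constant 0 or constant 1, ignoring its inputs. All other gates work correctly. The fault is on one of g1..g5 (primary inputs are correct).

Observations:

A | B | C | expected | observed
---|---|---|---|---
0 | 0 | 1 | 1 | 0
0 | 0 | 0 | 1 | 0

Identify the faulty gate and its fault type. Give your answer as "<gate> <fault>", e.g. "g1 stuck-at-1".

Fault-free values for test 1 (A=0, B=0, C=1): g1=0, g2=1, g3=1, g4=1, g5=1, giving Y=1. Observed 0.
Test 1: faults giving observed 0 are {g1 stuck-at-1, g5 stuck-at-0}.
Test 2 (A=0, B=0, C=0): fault-free g1=0, g2=0, g3=1, g4=0, g5=1 → 1; observed 0. Eliminates g1 stuck-at-1.
Only g5 stuck-at-0 is consistent with every test.

g5 stuck-at-0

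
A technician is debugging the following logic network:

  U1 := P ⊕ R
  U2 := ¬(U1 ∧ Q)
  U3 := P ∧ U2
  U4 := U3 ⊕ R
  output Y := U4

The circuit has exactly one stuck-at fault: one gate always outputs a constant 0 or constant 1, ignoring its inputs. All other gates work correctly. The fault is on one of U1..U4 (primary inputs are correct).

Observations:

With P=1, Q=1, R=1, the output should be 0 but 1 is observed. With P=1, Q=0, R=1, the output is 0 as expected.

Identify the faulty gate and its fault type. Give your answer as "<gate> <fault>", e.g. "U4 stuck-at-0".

U1 stuck-at-1

Fault-free values for test 1 (P=1, Q=1, R=1): U1=0, U2=1, U3=1, U4=0, giving Y=0. Observed 1.
Test 1: faults giving observed 1 are {U1 stuck-at-1, U2 stuck-at-0, U3 stuck-at-0, U4 stuck-at-1}.
Test 2 (P=1, Q=0, R=1): fault-free U1=0, U2=1, U3=1, U4=0 → 0; observed 0. Eliminates U2 stuck-at-0, U3 stuck-at-0, U4 stuck-at-1.
Only U1 stuck-at-1 is consistent with every test.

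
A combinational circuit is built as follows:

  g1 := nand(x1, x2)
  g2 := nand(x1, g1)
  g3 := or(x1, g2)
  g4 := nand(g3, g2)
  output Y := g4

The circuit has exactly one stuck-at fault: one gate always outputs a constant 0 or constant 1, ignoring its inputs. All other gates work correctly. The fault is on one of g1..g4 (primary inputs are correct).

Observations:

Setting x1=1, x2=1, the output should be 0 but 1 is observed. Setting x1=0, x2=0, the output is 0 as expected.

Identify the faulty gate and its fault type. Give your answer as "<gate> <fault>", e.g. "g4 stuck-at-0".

Fault-free values for test 1 (x1=1, x2=1): g1=0, g2=1, g3=1, g4=0, giving Y=0. Observed 1.
Test 1: faults giving observed 1 are {g1 stuck-at-1, g2 stuck-at-0, g3 stuck-at-0, g4 stuck-at-1}.
Test 2 (x1=0, x2=0): fault-free g1=1, g2=1, g3=1, g4=0 → 0; observed 0. Eliminates g2 stuck-at-0, g3 stuck-at-0, g4 stuck-at-1.
Only g1 stuck-at-1 is consistent with every test.

g1 stuck-at-1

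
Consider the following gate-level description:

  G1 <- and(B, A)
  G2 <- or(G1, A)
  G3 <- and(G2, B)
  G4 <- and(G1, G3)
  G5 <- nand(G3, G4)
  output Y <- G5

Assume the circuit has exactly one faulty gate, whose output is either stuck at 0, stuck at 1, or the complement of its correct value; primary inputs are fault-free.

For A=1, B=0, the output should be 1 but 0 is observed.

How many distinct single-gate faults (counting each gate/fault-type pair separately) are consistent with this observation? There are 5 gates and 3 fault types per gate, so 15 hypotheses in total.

2

Fault-free: G1=0, G2=1, G3=0, G4=0, G5=1 → 1. Observed 0.
  G1: none of the 3 fault types match ✗
  G2: none of the 3 fault types match ✗
  G3: none of the 3 fault types match ✗
  G4: none of the 3 fault types match ✗
  G5: stuck-at-0, inverted output ✓; others ✗
Consistent faults: {G5 stuck-at-0, G5 inverted output} — 2 in all.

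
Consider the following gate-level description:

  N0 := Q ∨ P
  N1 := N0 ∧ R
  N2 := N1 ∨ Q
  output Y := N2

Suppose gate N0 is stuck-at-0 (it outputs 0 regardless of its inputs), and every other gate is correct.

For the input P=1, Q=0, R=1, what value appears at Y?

Propagate with N0 forced: N0=0 [stuck-at-0], N1=0, N2=0.
So Y = 0. (Without the fault it would be 1.)

0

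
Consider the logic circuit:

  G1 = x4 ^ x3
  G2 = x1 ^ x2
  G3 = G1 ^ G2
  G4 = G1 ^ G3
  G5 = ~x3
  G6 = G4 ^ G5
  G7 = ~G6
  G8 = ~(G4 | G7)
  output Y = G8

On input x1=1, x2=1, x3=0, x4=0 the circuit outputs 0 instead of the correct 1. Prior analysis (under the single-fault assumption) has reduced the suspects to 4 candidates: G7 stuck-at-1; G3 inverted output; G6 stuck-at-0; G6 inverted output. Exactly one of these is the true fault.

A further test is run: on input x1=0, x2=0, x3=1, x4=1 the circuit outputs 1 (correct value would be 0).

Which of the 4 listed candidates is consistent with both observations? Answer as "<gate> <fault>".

Evaluate each candidate on input x1=0, x2=0, x3=1, x4=1:
  G7 stuck-at-1: G1=0, G2=0, G3=0, G4=0, G5=0, G6=0, G7=1 [stuck-at-1], G8=0 → 0 — eliminated
  G3 inverted output: G1=0, G2=0, G3=1 [inverted output], G4=1, G5=0, G6=1, G7=0, G8=0 → 0 — eliminated
  G6 stuck-at-0: G1=0, G2=0, G3=0, G4=0, G5=0, G6=0 [stuck-at-0], G7=1, G8=0 → 0 — eliminated
  G6 inverted output: G1=0, G2=0, G3=0, G4=0, G5=0, G6=1 [inverted output], G7=0, G8=1 → 1 — matches
Only G6 inverted output reproduces the observed 1.

G6 inverted output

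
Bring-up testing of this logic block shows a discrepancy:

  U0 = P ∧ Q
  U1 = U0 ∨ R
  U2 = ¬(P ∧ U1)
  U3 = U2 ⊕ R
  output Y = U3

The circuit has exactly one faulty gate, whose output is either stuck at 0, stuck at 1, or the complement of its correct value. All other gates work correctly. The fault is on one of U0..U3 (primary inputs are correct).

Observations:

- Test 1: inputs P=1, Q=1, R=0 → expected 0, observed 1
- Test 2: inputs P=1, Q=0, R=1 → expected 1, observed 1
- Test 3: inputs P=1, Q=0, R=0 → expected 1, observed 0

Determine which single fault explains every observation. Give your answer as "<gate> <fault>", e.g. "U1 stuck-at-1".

Fault-free values for test 1 (P=1, Q=1, R=0): U0=1, U1=1, U2=0, U3=0, giving Y=0. Observed 1.
Test 1: faults giving observed 1 are {U0 stuck-at-0, U0 inverted output, U1 stuck-at-0, U1 inverted output, U2 stuck-at-1, U2 inverted output, U3 stuck-at-1, U3 inverted output}.
Test 2 (P=1, Q=0, R=1): fault-free U0=0, U1=1, U2=0, U3=1 → 1; observed 1. Eliminates U1 stuck-at-0, U1 inverted output, U2 stuck-at-1, U2 inverted output, U3 inverted output.
Test 3 (P=1, Q=0, R=0): fault-free U0=0, U1=0, U2=1, U3=1 → 1; observed 0. Eliminates U0 stuck-at-0, U3 stuck-at-1.
Only U0 inverted output is consistent with every test.

U0 inverted output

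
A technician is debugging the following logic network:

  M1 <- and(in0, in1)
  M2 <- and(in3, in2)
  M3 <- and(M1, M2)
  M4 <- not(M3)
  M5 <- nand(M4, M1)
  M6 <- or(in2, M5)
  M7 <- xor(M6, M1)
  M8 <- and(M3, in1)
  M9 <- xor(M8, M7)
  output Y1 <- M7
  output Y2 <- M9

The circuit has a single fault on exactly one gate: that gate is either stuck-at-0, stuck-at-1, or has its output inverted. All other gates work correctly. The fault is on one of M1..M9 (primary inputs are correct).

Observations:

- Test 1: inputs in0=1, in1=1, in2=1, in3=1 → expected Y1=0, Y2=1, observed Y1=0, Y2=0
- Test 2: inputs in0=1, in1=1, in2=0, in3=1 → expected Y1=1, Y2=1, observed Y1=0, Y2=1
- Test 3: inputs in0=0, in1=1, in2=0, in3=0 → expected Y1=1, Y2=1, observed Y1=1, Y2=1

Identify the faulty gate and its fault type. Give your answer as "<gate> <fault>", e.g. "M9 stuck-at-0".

Fault-free values for test 1 (in0=1, in1=1, in2=1, in3=1): M1=1, M2=1, M3=1, M4=0, M5=1, M6=1, M7=0, M8=1, M9=1, giving Y1=0, Y2=1. Observed Y1=0, Y2=0.
Test 1: faults giving observed Y1=0, Y2=0 are {M2 stuck-at-0, M2 inverted output, M3 stuck-at-0, M3 inverted output, M8 stuck-at-0, M8 inverted output, M9 stuck-at-0, M9 inverted output}.
Test 2 (in0=1, in1=1, in2=0, in3=1): fault-free M1=1, M2=0, M3=0, M4=1, M5=0, M6=0, M7=1, M8=0, M9=1 → Y1=1, Y2=1; observed Y1=0, Y2=1. Eliminates M2 stuck-at-0, M3 stuck-at-0, M8 stuck-at-0, M8 inverted output, M9 stuck-at-0, M9 inverted output.
Test 3 (in0=0, in1=1, in2=0, in3=0): fault-free M1=0, M2=0, M3=0, M4=1, M5=1, M6=1, M7=1, M8=0, M9=1 → Y1=1, Y2=1; observed Y1=1, Y2=1. Eliminates M3 inverted output.
Only M2 inverted output is consistent with every test.

M2 inverted output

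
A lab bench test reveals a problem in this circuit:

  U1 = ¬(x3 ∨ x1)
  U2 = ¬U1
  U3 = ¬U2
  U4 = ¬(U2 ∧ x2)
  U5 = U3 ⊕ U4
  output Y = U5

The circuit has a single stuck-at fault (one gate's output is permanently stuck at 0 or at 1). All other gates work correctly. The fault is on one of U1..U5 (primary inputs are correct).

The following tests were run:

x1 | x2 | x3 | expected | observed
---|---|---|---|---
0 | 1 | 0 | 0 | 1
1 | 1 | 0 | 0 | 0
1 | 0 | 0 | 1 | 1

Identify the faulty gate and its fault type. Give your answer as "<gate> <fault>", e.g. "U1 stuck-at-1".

Fault-free values for test 1 (x1=0, x2=1, x3=0): U1=1, U2=0, U3=1, U4=1, U5=0, giving Y=0. Observed 1.
Test 1: faults giving observed 1 are {U3 stuck-at-0, U4 stuck-at-0, U5 stuck-at-1}.
Test 2 (x1=1, x2=1, x3=0): fault-free U1=0, U2=1, U3=0, U4=0, U5=0 → 0; observed 0. Eliminates U5 stuck-at-1.
Test 3 (x1=1, x2=0, x3=0): fault-free U1=0, U2=1, U3=0, U4=1, U5=1 → 1; observed 1. Eliminates U4 stuck-at-0.
Only U3 stuck-at-0 is consistent with every test.

U3 stuck-at-0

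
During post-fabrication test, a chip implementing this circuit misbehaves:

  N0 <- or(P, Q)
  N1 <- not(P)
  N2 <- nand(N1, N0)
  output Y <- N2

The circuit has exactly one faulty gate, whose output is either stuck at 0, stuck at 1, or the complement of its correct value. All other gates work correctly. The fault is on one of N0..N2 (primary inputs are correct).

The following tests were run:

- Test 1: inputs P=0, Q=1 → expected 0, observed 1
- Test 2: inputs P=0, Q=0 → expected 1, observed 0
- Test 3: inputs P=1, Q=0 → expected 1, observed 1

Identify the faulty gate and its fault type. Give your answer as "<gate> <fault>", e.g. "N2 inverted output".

Fault-free values for test 1 (P=0, Q=1): N0=1, N1=1, N2=0, giving Y=0. Observed 1.
Test 1: faults giving observed 1 are {N0 stuck-at-0, N0 inverted output, N1 stuck-at-0, N1 inverted output, N2 stuck-at-1, N2 inverted output}.
Test 2 (P=0, Q=0): fault-free N0=0, N1=1, N2=1 → 1; observed 0. Eliminates N0 stuck-at-0, N1 stuck-at-0, N1 inverted output, N2 stuck-at-1.
Test 3 (P=1, Q=0): fault-free N0=1, N1=0, N2=1 → 1; observed 1. Eliminates N2 inverted output.
Only N0 inverted output is consistent with every test.

N0 inverted output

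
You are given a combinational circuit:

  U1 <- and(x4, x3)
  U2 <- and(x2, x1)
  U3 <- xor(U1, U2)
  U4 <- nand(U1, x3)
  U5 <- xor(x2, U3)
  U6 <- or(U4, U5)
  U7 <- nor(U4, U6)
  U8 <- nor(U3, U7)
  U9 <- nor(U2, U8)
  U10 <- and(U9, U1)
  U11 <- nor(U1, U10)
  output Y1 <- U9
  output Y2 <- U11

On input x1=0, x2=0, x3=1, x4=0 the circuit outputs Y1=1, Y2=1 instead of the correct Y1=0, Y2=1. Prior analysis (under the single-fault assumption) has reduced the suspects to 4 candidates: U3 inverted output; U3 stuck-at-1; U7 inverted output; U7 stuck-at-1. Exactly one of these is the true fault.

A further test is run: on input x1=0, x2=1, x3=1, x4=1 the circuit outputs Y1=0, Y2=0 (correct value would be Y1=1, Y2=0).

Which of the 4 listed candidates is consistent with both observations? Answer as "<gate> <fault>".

Evaluate each candidate on input x1=0, x2=1, x3=1, x4=1:
  U3 inverted output: U1=1, U2=0, U3=0 [inverted output], U4=0, U5=1, U6=1, U7=0, U8=1, U9=0, U10=0, U11=0 → Y1=0, Y2=0 — matches
  U3 stuck-at-1: U1=1, U2=0, U3=1 [stuck-at-1], U4=0, U5=0, U6=0, U7=1, U8=0, U9=1, U10=1, U11=0 → Y1=1, Y2=0 — eliminated
  U7 inverted output: U1=1, U2=0, U3=1, U4=0, U5=0, U6=0, U7=0 [inverted output], U8=0, U9=1, U10=1, U11=0 → Y1=1, Y2=0 — eliminated
  U7 stuck-at-1: U1=1, U2=0, U3=1, U4=0, U5=0, U6=0, U7=1 [stuck-at-1], U8=0, U9=1, U10=1, U11=0 → Y1=1, Y2=0 — eliminated
Only U3 inverted output reproduces the observed Y1=0, Y2=0.

U3 inverted output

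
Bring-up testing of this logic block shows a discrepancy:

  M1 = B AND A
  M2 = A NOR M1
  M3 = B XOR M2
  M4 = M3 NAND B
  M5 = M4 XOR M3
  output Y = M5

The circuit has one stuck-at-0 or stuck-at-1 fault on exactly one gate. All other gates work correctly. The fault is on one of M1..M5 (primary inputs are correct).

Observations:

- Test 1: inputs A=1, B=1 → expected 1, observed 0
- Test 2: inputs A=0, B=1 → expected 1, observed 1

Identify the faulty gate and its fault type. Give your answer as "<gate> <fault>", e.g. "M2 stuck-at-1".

Fault-free values for test 1 (A=1, B=1): M1=1, M2=0, M3=1, M4=0, M5=1, giving Y=1. Observed 0.
Test 1: faults giving observed 0 are {M4 stuck-at-1, M5 stuck-at-0}.
Test 2 (A=0, B=1): fault-free M1=0, M2=1, M3=0, M4=1, M5=1 → 1; observed 1. Eliminates M5 stuck-at-0.
Only M4 stuck-at-1 is consistent with every test.

M4 stuck-at-1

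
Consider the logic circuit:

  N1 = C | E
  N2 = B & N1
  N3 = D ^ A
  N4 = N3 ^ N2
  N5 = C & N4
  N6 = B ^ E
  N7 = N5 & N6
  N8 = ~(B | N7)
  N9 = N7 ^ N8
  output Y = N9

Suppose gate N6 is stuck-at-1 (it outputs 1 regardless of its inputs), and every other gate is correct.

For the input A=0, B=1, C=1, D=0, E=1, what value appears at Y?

1

Propagate with N6 forced: N1=1, N2=1, N3=0, N4=1, N5=1, N6=1 [stuck-at-1], N7=1, N8=0, N9=1.
So Y = 1. (Without the fault it would be 0.)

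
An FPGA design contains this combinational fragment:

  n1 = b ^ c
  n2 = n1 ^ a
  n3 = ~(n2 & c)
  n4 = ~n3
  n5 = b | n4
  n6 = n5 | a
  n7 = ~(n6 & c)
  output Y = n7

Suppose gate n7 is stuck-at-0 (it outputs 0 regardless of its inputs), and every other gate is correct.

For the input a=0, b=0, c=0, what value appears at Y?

0

Propagate with n7 forced: n1=0, n2=0, n3=1, n4=0, n5=0, n6=0, n7=0 [stuck-at-0].
So Y = 0. (Without the fault it would be 1.)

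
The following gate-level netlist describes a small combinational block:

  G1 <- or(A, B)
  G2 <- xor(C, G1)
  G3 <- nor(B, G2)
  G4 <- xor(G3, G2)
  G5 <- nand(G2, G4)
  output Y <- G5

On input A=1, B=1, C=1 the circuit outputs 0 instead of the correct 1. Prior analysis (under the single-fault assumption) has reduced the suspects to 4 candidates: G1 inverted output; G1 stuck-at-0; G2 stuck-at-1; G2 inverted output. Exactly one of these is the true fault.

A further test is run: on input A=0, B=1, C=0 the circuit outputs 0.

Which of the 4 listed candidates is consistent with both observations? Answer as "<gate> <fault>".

Evaluate each candidate on input A=0, B=1, C=0:
  G1 inverted output: G1=0 [inverted output], G2=0, G3=0, G4=0, G5=1 → 1 — eliminated
  G1 stuck-at-0: G1=0 [stuck-at-0], G2=0, G3=0, G4=0, G5=1 → 1 — eliminated
  G2 stuck-at-1: G1=1, G2=1 [stuck-at-1], G3=0, G4=1, G5=0 → 0 — matches
  G2 inverted output: G1=1, G2=0 [inverted output], G3=0, G4=0, G5=1 → 1 — eliminated
Only G2 stuck-at-1 reproduces the observed 0.

G2 stuck-at-1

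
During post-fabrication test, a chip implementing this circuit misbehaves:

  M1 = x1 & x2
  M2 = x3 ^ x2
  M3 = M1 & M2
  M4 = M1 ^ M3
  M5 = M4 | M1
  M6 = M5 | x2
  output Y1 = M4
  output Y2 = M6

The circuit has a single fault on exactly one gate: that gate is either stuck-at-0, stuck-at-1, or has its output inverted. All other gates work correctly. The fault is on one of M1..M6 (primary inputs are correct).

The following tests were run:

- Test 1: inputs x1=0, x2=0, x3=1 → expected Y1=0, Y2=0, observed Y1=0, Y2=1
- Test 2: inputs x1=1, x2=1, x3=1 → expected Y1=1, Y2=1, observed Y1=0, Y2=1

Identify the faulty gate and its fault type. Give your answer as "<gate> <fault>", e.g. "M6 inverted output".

Fault-free values for test 1 (x1=0, x2=0, x3=1): M1=0, M2=1, M3=0, M4=0, M5=0, M6=0, giving Y1=0, Y2=0. Observed Y1=0, Y2=1.
Test 1: faults giving observed Y1=0, Y2=1 are {M1 stuck-at-1, M1 inverted output, M5 stuck-at-1, M5 inverted output, M6 stuck-at-1, M6 inverted output}.
Test 2 (x1=1, x2=1, x3=1): fault-free M1=1, M2=0, M3=0, M4=1, M5=1, M6=1 → Y1=1, Y2=1; observed Y1=0, Y2=1. Eliminates M1 stuck-at-1, M5 stuck-at-1, M5 inverted output, M6 stuck-at-1, M6 inverted output.
Only M1 inverted output is consistent with every test.

M1 inverted output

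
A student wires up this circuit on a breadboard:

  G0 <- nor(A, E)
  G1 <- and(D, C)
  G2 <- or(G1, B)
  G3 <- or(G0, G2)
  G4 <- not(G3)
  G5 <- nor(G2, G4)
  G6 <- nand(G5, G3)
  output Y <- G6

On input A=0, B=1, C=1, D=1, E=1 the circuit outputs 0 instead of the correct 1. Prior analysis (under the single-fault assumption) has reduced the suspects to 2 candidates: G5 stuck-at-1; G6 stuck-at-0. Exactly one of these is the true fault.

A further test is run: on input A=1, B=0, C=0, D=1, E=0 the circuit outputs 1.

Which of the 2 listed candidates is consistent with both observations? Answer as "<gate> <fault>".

G5 stuck-at-1

Evaluate each candidate on input A=1, B=0, C=0, D=1, E=0:
  G5 stuck-at-1: G0=0, G1=0, G2=0, G3=0, G4=1, G5=1 [stuck-at-1], G6=1 → 1 — matches
  G6 stuck-at-0: G0=0, G1=0, G2=0, G3=0, G4=1, G5=0, G6=0 [stuck-at-0] → 0 — eliminated
Only G5 stuck-at-1 reproduces the observed 1.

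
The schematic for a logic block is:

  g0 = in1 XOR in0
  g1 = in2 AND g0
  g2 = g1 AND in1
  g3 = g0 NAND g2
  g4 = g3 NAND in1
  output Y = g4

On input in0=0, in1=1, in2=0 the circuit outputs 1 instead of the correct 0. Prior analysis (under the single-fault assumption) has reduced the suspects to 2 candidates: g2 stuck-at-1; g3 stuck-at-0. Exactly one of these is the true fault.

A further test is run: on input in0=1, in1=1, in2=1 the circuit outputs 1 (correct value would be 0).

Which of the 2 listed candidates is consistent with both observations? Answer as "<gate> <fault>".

Evaluate each candidate on input in0=1, in1=1, in2=1:
  g2 stuck-at-1: g0=0, g1=0, g2=1 [stuck-at-1], g3=1, g4=0 → 0 — eliminated
  g3 stuck-at-0: g0=0, g1=0, g2=0, g3=0 [stuck-at-0], g4=1 → 1 — matches
Only g3 stuck-at-0 reproduces the observed 1.

g3 stuck-at-0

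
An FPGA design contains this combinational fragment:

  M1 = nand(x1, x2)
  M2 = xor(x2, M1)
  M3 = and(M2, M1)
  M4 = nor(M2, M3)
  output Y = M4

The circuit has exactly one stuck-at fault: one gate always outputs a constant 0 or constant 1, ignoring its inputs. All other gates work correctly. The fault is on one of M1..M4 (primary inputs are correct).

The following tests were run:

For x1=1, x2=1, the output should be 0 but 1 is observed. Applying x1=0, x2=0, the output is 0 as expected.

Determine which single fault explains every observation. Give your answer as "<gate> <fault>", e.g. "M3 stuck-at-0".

Fault-free values for test 1 (x1=1, x2=1): M1=0, M2=1, M3=0, M4=0, giving Y=0. Observed 1.
Test 1: faults giving observed 1 are {M1 stuck-at-1, M2 stuck-at-0, M4 stuck-at-1}.
Test 2 (x1=0, x2=0): fault-free M1=1, M2=1, M3=1, M4=0 → 0; observed 0. Eliminates M2 stuck-at-0, M4 stuck-at-1.
Only M1 stuck-at-1 is consistent with every test.

M1 stuck-at-1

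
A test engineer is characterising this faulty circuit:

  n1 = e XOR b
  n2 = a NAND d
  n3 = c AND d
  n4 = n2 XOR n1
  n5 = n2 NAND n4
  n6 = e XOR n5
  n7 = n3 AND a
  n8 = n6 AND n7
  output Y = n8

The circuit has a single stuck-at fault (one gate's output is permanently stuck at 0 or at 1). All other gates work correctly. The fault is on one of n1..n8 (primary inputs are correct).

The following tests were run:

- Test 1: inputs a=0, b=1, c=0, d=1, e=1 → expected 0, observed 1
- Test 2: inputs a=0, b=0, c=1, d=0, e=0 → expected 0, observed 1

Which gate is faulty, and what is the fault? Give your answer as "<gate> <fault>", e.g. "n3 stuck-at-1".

Fault-free values for test 1 (a=0, b=1, c=0, d=1, e=1): n1=0, n2=1, n3=0, n4=1, n5=0, n6=1, n7=0, n8=0, giving Y=0. Observed 1.
Test 1: faults giving observed 1 are {n7 stuck-at-1, n8 stuck-at-1}.
Test 2 (a=0, b=0, c=1, d=0, e=0): fault-free n1=0, n2=1, n3=0, n4=1, n5=0, n6=0, n7=0, n8=0 → 0; observed 1. Eliminates n7 stuck-at-1.
Only n8 stuck-at-1 is consistent with every test.

n8 stuck-at-1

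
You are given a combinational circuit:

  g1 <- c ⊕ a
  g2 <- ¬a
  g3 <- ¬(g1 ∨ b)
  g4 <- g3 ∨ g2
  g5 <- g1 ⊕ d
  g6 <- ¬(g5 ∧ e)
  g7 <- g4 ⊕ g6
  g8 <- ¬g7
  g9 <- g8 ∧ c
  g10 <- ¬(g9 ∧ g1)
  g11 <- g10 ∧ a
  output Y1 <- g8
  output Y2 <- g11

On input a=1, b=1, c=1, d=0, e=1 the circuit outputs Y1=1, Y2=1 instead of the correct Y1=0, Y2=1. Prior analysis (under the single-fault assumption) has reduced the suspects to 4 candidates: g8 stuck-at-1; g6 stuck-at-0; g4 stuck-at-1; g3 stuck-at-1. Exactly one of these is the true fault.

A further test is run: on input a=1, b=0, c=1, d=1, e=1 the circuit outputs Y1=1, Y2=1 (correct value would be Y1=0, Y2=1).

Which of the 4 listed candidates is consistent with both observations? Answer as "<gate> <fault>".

g8 stuck-at-1

Evaluate each candidate on input a=1, b=0, c=1, d=1, e=1:
  g8 stuck-at-1: g1=0, g2=0, g3=1, g4=1, g5=1, g6=0, g7=1, g8=1 [stuck-at-1], g9=1, g10=1, g11=1 → Y1=1, Y2=1 — matches
  g6 stuck-at-0: g1=0, g2=0, g3=1, g4=1, g5=1, g6=0 [stuck-at-0], g7=1, g8=0, g9=0, g10=1, g11=1 → Y1=0, Y2=1 — eliminated
  g4 stuck-at-1: g1=0, g2=0, g3=1, g4=1 [stuck-at-1], g5=1, g6=0, g7=1, g8=0, g9=0, g10=1, g11=1 → Y1=0, Y2=1 — eliminated
  g3 stuck-at-1: g1=0, g2=0, g3=1 [stuck-at-1], g4=1, g5=1, g6=0, g7=1, g8=0, g9=0, g10=1, g11=1 → Y1=0, Y2=1 — eliminated
Only g8 stuck-at-1 reproduces the observed Y1=1, Y2=1.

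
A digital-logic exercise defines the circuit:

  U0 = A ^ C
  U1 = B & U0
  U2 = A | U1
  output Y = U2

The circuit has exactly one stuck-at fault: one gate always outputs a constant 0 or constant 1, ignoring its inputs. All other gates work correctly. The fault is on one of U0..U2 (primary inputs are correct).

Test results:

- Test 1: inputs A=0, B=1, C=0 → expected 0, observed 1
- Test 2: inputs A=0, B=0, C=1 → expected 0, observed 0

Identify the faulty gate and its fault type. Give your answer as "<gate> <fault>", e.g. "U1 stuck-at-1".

Fault-free values for test 1 (A=0, B=1, C=0): U0=0, U1=0, U2=0, giving Y=0. Observed 1.
Test 1: faults giving observed 1 are {U0 stuck-at-1, U1 stuck-at-1, U2 stuck-at-1}.
Test 2 (A=0, B=0, C=1): fault-free U0=1, U1=0, U2=0 → 0; observed 0. Eliminates U1 stuck-at-1, U2 stuck-at-1.
Only U0 stuck-at-1 is consistent with every test.

U0 stuck-at-1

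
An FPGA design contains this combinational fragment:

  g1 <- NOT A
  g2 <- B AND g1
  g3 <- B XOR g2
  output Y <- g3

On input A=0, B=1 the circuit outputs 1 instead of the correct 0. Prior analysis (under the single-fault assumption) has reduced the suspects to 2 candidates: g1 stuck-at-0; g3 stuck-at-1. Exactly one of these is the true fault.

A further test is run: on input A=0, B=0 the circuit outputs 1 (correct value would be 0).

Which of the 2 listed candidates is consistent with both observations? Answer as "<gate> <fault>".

g3 stuck-at-1

Evaluate each candidate on input A=0, B=0:
  g1 stuck-at-0: g1=0 [stuck-at-0], g2=0, g3=0 → 0 — eliminated
  g3 stuck-at-1: g1=1, g2=0, g3=1 [stuck-at-1] → 1 — matches
Only g3 stuck-at-1 reproduces the observed 1.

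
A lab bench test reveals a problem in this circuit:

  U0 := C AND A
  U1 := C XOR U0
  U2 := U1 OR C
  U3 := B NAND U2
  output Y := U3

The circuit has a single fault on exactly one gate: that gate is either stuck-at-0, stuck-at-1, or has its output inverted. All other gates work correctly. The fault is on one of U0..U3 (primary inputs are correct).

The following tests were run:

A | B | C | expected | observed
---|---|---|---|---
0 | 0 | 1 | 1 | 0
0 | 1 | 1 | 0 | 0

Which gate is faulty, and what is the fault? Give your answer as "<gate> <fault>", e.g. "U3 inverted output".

U3 stuck-at-0

Fault-free values for test 1 (A=0, B=0, C=1): U0=0, U1=1, U2=1, U3=1, giving Y=1. Observed 0.
Test 1: faults giving observed 0 are {U3 stuck-at-0, U3 inverted output}.
Test 2 (A=0, B=1, C=1): fault-free U0=0, U1=1, U2=1, U3=0 → 0; observed 0. Eliminates U3 inverted output.
Only U3 stuck-at-0 is consistent with every test.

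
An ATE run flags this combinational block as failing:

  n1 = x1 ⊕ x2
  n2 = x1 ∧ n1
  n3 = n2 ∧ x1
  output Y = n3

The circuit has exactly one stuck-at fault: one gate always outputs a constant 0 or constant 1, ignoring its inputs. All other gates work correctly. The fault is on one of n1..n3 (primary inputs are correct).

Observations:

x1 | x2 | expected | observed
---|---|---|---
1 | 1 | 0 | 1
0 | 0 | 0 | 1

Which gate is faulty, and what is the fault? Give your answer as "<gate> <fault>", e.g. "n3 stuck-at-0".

Fault-free values for test 1 (x1=1, x2=1): n1=0, n2=0, n3=0, giving Y=0. Observed 1.
Test 1: faults giving observed 1 are {n1 stuck-at-1, n2 stuck-at-1, n3 stuck-at-1}.
Test 2 (x1=0, x2=0): fault-free n1=0, n2=0, n3=0 → 0; observed 1. Eliminates n1 stuck-at-1, n2 stuck-at-1.
Only n3 stuck-at-1 is consistent with every test.

n3 stuck-at-1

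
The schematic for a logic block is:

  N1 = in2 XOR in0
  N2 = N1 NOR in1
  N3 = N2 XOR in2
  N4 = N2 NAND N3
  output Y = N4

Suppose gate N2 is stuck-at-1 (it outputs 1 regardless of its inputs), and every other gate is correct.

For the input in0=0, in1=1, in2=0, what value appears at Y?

0

Propagate with N2 forced: N1=0, N2=1 [stuck-at-1], N3=1, N4=0.
So Y = 0. (Without the fault it would be 1.)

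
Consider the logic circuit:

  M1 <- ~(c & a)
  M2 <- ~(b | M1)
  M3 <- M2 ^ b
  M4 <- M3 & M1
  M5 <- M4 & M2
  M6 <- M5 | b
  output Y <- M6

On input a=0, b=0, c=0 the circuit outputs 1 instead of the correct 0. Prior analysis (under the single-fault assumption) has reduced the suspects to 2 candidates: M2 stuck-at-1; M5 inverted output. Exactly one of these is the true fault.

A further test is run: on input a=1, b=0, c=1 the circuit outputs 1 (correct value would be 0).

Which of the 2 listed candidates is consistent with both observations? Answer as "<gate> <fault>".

Evaluate each candidate on input a=1, b=0, c=1:
  M2 stuck-at-1: M1=0, M2=1 [stuck-at-1], M3=1, M4=0, M5=0, M6=0 → 0 — eliminated
  M5 inverted output: M1=0, M2=1, M3=1, M4=0, M5=1 [inverted output], M6=1 → 1 — matches
Only M5 inverted output reproduces the observed 1.

M5 inverted output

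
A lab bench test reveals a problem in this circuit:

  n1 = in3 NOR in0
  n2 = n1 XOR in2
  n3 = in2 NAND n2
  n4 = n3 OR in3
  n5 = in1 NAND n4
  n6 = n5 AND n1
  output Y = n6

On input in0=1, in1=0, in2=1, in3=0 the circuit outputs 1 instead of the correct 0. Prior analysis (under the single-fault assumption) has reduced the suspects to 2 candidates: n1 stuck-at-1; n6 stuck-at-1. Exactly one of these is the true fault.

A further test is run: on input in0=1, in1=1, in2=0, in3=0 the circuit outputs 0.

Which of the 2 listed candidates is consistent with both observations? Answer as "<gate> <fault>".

n1 stuck-at-1

Evaluate each candidate on input in0=1, in1=1, in2=0, in3=0:
  n1 stuck-at-1: n1=1 [stuck-at-1], n2=1, n3=1, n4=1, n5=0, n6=0 → 0 — matches
  n6 stuck-at-1: n1=0, n2=0, n3=1, n4=1, n5=0, n6=1 [stuck-at-1] → 1 — eliminated
Only n1 stuck-at-1 reproduces the observed 0.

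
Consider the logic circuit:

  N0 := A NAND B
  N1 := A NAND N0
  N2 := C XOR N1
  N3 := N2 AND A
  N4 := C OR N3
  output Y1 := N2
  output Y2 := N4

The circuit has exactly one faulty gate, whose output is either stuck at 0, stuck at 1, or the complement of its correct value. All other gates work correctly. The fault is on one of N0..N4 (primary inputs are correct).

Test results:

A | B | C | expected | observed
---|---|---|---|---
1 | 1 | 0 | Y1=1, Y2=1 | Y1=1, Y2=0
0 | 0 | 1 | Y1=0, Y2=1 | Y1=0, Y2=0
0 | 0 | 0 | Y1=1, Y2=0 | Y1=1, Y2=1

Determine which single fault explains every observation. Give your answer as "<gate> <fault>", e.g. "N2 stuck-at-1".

N4 inverted output

Fault-free values for test 1 (A=1, B=1, C=0): N0=0, N1=1, N2=1, N3=1, N4=1, giving Y1=1, Y2=1. Observed Y1=1, Y2=0.
Test 1: faults giving observed Y1=1, Y2=0 are {N3 stuck-at-0, N3 inverted output, N4 stuck-at-0, N4 inverted output}.
Test 2 (A=0, B=0, C=1): fault-free N0=1, N1=1, N2=0, N3=0, N4=1 → Y1=0, Y2=1; observed Y1=0, Y2=0. Eliminates N3 stuck-at-0, N3 inverted output.
Test 3 (A=0, B=0, C=0): fault-free N0=1, N1=1, N2=1, N3=0, N4=0 → Y1=1, Y2=0; observed Y1=1, Y2=1. Eliminates N4 stuck-at-0.
Only N4 inverted output is consistent with every test.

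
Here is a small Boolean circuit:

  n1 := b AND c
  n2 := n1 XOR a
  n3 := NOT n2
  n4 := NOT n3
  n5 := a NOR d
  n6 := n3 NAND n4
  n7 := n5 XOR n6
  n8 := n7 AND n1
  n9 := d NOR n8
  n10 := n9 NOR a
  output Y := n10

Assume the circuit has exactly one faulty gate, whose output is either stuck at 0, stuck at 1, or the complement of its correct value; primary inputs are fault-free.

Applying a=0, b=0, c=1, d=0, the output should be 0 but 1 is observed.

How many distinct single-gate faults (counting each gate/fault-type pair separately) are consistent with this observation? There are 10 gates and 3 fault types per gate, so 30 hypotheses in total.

6

Fault-free: n1=0, n2=0, n3=1, n4=0, n5=1, n6=1, n7=0, n8=0, n9=1, n10=0 → 0. Observed 1.
  n1: none of the 3 fault types match ✗
  n2: none of the 3 fault types match ✗
  n3: none of the 3 fault types match ✗
  n4: none of the 3 fault types match ✗
  n5: none of the 3 fault types match ✗
  n6: none of the 3 fault types match ✗
  n7: none of the 3 fault types match ✗
  n8: stuck-at-1, inverted output ✓; others ✗
  n9: stuck-at-0, inverted output ✓; others ✗
  n10: stuck-at-1, inverted output ✓; others ✗
Consistent faults: {n8 stuck-at-1, n8 inverted output, n9 stuck-at-0, n9 inverted output, n10 stuck-at-1, n10 inverted output} — 6 in all.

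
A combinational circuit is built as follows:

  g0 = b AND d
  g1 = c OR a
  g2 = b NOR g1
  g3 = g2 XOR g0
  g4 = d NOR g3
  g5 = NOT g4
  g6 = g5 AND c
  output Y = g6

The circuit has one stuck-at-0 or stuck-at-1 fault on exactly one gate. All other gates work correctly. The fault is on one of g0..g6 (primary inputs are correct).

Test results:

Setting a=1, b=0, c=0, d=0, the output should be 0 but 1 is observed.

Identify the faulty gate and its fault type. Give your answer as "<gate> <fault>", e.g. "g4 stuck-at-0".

g6 stuck-at-1

Fault-free values for test 1 (a=1, b=0, c=0, d=0): g0=0, g1=1, g2=0, g3=0, g4=1, g5=0, g6=0, giving Y=0. Observed 1.
Test 1: faults giving observed 1 are {g6 stuck-at-1}.
Only g6 stuck-at-1 is consistent with every test.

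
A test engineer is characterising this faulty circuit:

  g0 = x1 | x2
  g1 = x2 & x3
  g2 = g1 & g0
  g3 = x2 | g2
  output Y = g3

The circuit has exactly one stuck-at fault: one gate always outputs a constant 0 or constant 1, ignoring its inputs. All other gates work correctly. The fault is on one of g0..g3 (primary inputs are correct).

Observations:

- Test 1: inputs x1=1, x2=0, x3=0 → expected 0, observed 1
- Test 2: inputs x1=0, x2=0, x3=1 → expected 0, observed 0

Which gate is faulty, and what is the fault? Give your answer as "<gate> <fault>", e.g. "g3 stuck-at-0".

g1 stuck-at-1

Fault-free values for test 1 (x1=1, x2=0, x3=0): g0=1, g1=0, g2=0, g3=0, giving Y=0. Observed 1.
Test 1: faults giving observed 1 are {g1 stuck-at-1, g2 stuck-at-1, g3 stuck-at-1}.
Test 2 (x1=0, x2=0, x3=1): fault-free g0=0, g1=0, g2=0, g3=0 → 0; observed 0. Eliminates g2 stuck-at-1, g3 stuck-at-1.
Only g1 stuck-at-1 is consistent with every test.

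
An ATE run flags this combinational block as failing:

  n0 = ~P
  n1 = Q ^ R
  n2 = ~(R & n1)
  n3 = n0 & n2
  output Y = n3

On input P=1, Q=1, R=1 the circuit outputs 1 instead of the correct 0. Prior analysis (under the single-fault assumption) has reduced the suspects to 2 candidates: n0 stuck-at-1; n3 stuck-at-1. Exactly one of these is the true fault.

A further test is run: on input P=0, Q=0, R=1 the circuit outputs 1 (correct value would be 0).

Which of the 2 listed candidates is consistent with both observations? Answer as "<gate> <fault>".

Evaluate each candidate on input P=0, Q=0, R=1:
  n0 stuck-at-1: n0=1 [stuck-at-1], n1=1, n2=0, n3=0 → 0 — eliminated
  n3 stuck-at-1: n0=1, n1=1, n2=0, n3=1 [stuck-at-1] → 1 — matches
Only n3 stuck-at-1 reproduces the observed 1.

n3 stuck-at-1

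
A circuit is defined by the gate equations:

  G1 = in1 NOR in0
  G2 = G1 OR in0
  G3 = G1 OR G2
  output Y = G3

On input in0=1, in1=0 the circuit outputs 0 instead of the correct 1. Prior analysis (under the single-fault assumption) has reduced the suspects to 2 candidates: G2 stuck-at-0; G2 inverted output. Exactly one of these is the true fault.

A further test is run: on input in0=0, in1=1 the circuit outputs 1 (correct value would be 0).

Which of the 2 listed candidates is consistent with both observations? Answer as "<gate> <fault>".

G2 inverted output

Evaluate each candidate on input in0=0, in1=1:
  G2 stuck-at-0: G1=0, G2=0 [stuck-at-0], G3=0 → 0 — eliminated
  G2 inverted output: G1=0, G2=1 [inverted output], G3=1 → 1 — matches
Only G2 inverted output reproduces the observed 1.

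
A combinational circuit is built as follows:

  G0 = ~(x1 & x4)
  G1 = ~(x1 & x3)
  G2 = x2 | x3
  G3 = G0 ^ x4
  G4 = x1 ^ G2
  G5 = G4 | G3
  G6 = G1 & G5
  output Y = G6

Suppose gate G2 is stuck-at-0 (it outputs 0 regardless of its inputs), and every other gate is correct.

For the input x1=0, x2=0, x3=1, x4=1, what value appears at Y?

Propagate with G2 forced: G0=1, G1=1, G2=0 [stuck-at-0], G3=0, G4=0, G5=0, G6=0.
So Y = 0. (Without the fault it would be 1.)

0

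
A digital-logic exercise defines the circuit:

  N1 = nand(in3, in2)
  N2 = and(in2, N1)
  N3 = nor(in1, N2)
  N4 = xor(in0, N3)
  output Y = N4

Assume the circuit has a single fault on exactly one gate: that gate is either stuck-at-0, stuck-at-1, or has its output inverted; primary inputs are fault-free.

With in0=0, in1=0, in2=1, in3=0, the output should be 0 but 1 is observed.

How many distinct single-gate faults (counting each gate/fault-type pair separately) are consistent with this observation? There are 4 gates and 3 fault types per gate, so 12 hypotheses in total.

Fault-free: N1=1, N2=1, N3=0, N4=0 → 0. Observed 1.
  N1 stuck-at-0: output 1 ✓
  N1 stuck-at-1: output 0 ✗
  N1 inverted output: output 1 ✓
  N2 stuck-at-0: output 1 ✓
  N2 stuck-at-1: output 0 ✗
  N2 inverted output: output 1 ✓
  N3 stuck-at-0: output 0 ✗
  N3 stuck-at-1: output 1 ✓
  N3 inverted output: output 1 ✓
  N4 stuck-at-0: output 0 ✗
  N4 stuck-at-1: output 1 ✓
  N4 inverted output: output 1 ✓
Consistent faults: {N1 stuck-at-0, N1 inverted output, N2 stuck-at-0, N2 inverted output, N3 stuck-at-1, N3 inverted output, N4 stuck-at-1, N4 inverted output} — 8 in all.

8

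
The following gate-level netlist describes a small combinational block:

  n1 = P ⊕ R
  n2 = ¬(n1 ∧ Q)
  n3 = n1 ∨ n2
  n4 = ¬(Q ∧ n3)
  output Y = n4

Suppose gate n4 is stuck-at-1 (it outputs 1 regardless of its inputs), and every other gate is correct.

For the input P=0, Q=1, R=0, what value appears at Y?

Propagate with n4 forced: n1=0, n2=1, n3=1, n4=1 [stuck-at-1].
So Y = 1. (Without the fault it would be 0.)

1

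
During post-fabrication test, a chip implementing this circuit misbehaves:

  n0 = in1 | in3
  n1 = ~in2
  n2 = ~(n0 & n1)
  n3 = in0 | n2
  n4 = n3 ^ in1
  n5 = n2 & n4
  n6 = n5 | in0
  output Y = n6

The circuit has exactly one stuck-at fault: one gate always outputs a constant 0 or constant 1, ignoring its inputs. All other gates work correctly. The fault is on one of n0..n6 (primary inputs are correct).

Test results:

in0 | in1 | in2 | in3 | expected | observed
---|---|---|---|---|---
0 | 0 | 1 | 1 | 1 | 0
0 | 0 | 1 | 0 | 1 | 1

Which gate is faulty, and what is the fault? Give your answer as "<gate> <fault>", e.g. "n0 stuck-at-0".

n1 stuck-at-1

Fault-free values for test 1 (in0=0, in1=0, in2=1, in3=1): n0=1, n1=0, n2=1, n3=1, n4=1, n5=1, n6=1, giving Y=1. Observed 0.
Test 1: faults giving observed 0 are {n1 stuck-at-1, n2 stuck-at-0, n3 stuck-at-0, n4 stuck-at-0, n5 stuck-at-0, n6 stuck-at-0}.
Test 2 (in0=0, in1=0, in2=1, in3=0): fault-free n0=0, n1=0, n2=1, n3=1, n4=1, n5=1, n6=1 → 1; observed 1. Eliminates n2 stuck-at-0, n3 stuck-at-0, n4 stuck-at-0, n5 stuck-at-0, n6 stuck-at-0.
Only n1 stuck-at-1 is consistent with every test.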